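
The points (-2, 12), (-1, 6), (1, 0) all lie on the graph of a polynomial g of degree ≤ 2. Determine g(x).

g(x) = x^2 - 3x + 2

Write g(x) = ax^2 + bx + c. Substituting each data point gives a linear system:
  4a - 2b + c = 12
  a - b + c = 6
  a + b + c = 0
Solving the system yields a = 1, b = -3, c = 2.
So g(x) = x² - 3x + 2.
Check: g(-1) = 6. ✓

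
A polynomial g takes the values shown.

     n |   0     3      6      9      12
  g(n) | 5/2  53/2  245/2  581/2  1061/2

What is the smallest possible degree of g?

2

Forward differences of the values at n = 0, 3, 6, 9, 12:
  g  : 5/2  53/2  245/2  581/2  1061/2
  Δ  : 24  96  168  240
  Δ^2: 72  72  72
  Δ^3: 0  0
  Δ^4: 0
The second differences are constant (72) and nonzero, while all higher differences vanish, so the minimal degree is 2.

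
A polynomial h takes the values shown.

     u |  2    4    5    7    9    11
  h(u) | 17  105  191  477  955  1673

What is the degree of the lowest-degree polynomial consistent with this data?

Divided differences on the nodes 2, 4, 5, 7, 9, 11:
  order 0: 17  105  191  477  955  1673
  order 1: 44  86  143  239  359
  order 2: 14  19  24  30
  order 3: 1  1  1
  order 4: 0  0
  order 5: 0
The order-3 divided differences are all 1 (nonzero) and every higher order vanishes, so the data lies on a polynomial of degree exactly 3.

3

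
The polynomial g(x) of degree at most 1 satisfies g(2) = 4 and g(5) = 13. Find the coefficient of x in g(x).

Write g(x) = ax + b. Substituting each data point gives a linear system:
  2a + b = 4
  5a + b = 13
Solving the system yields a = 3, b = -2.
So g(x) = 3x - 2.
The leading coefficient is 3.

3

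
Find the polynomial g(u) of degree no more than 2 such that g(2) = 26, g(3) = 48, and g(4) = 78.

Using the Lagrange interpolation formula with nodes 2, 3, 4:
  L_0(u) = (u - 3)(u - 4) / 2
  L_1(u) = (u - 2)(u - 4) / -1
  L_2(u) = (u - 2)(u - 3) / 2
Then g(u) = 26·L_0(u) + 48·L_1(u) + 78·L_2(u).
Expanding and collecting terms gives g(u) = 4u^2 + 2u + 6.
Check: g(3) = 48. ✓

g(u) = 4u^2 + 2u + 6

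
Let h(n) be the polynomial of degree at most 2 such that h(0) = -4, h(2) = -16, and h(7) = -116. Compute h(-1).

Write h(n) = an^2 + bn + c. Substituting each data point gives a linear system:
  c = -4
  4a + 2b + c = -16
  49a + 7b + c = -116
Solving the system yields a = -2, b = -2, c = -4.
So h(n) = -2n^2 - 2n - 4.
Then h(-1) = -4.

-4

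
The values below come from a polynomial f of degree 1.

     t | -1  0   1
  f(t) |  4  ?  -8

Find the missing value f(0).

The 2 known points determine the degree-1 polynomial uniquely.
Write f(t) = at + b. Substituting each data point gives a linear system:
  -a + b = 4
  a + b = -8
Solving the system yields a = -6, b = -2.
So f(t) = -6t - 2.
Then f(0) = -2.

-2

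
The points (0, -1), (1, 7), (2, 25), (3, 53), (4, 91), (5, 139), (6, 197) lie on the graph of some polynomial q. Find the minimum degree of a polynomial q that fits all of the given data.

Forward differences of the values at x = 0, 1, 2, 3, 4, 5, 6:
  q  : -1  7  25  53  91  139  197
  Δ  : 8  18  28  38  48  58
  Δ^2: 10  10  10  10  10
  Δ^3: 0  0  0  0
  Δ^4: 0  0  0
  Δ^5: 0  0
  Δ^6: 0
The second differences are constant (10) and nonzero, while all higher differences vanish, so the minimal degree is 2.

2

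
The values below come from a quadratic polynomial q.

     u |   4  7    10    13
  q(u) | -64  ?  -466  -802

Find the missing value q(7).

On equispaced nodes a degree-2 polynomial has vanishing third forward difference, so
  - q(4) + 3·q(7) - 3·q(10) + q(13) = 0.
Substituting the known values and solving for q(7):
  3·q(7) = -660
  q(7) = -220.

-220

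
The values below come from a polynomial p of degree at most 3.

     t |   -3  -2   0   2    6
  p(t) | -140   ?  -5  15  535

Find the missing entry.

-57

The 4 known points determine the degree-3 polynomial uniquely.
Write p(t) = at^3 + bt^2 + ct + d. Substituting each data point gives a linear system:
  -27a + 9b - 3c + d = -140
  d = -5
  8a + 4b + 2c + d = 15
  216a + 36b + 6c + d = 535
Solving the system yields a = 3, b = -4, c = 6, d = -5.
So p(t) = 3t^3 - 4t^2 + 6t - 5.
Then p(-2) = -57.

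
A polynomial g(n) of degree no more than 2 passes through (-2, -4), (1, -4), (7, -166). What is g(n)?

Write g(n) = an^2 + bn + c. Substituting each data point gives a linear system:
  4a - 2b + c = -4
  a + b + c = -4
  49a + 7b + c = -166
Solving the system yields a = -3, b = -3, c = 2.
So g(n) = -3n^2 - 3n + 2.
Check: g(1) = -4. ✓

g(n) = -3n^2 - 3n + 2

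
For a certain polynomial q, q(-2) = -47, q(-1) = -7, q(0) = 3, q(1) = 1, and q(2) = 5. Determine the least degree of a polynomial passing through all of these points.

Forward differences of the values at s = -2, -1, 0, 1, 2:
  q  : -47  -7  3  1  5
  Δ  : 40  10  -2  4
  Δ^2: -30  -12  6
  Δ^3: 18  18
  Δ^4: 0
The third differences are constant (18) and nonzero, while all higher differences vanish, so the minimal degree is 3.

3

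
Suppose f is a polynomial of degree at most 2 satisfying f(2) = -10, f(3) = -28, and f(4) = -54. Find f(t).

Write f(t) = at^2 + bt + c. Substituting each data point gives a linear system:
  4a + 2b + c = -10
  9a + 3b + c = -28
  16a + 4b + c = -54
Solving the system yields a = -4, b = 2, c = 2.
So f(t) = -4t^2 + 2t + 2.
Check: f(4) = -54. ✓

f(t) = -4t^2 + 2t + 2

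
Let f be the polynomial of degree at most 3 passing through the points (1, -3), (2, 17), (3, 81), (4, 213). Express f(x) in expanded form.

Using the Lagrange interpolation formula with nodes 1, 2, 3, 4:
  L_0(x) = (x - 2)(x - 3)(x - 4) / -6
  L_1(x) = (x - 1)(x - 3)(x - 4) / 2
  L_2(x) = (x - 1)(x - 2)(x - 4) / -2
  L_3(x) = (x - 1)(x - 2)(x - 3) / 6
Then f(x) = -3·L_0(x) + 17·L_1(x) + 81·L_2(x) + 213·L_3(x).
Expanding and collecting terms gives f(x) = 4x^3 - 2x^2 - 2x - 3.
Check: f(3) = 81. ✓

f(x) = 4x^3 - 2x^2 - 2x - 3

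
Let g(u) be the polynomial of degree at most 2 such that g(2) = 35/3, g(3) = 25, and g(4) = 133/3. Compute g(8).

Forward differences of the values at u = 2, 3, 4:
  g  : 35/3  25  133/3
  Δ  : 40/3  58/3
  Δ^2: 6
The second differences are constant, confirming degree 2.
Interpolating (Newton forward form) and evaluating at u = 8 gives g(8) = 545/3.

545/3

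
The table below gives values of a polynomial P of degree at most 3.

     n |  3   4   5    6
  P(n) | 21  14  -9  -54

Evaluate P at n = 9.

-381

Forward differences of the values at n = 3, 4, 5, 6:
  P  : 21  14  -9  -54
  Δ  : -7  -23  -45
  Δ^2: -16  -22
  Δ^3: -6
The third differences are constant, confirming degree 3.
Interpolating (Newton forward form) and evaluating at n = 9 gives P(9) = -381.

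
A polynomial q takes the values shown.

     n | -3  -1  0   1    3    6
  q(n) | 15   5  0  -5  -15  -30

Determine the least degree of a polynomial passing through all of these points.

Divided differences on the nodes -3, -1, 0, 1, 3, 6:
  order 0: 15  5  0  -5  -15  -30
  order 1: -5  -5  -5  -5  -5
  order 2: 0  0  0  0
  order 3: 0  0  0
  order 4: 0  0
  order 5: 0
The order-1 divided differences are all -5 (nonzero) and every higher order vanishes, so the data lies on a polynomial of degree exactly 1.

1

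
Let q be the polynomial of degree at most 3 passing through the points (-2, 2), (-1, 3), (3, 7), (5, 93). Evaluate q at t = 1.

-7

Write q(t) = at^3 + bt^2 + ct + d. Substituting each data point gives a linear system:
  -8a + 4b - 2c + d = 2
  -a + b - c + d = 3
  27a + 9b + 3c + d = 7
  125a + 25b + 5c + d = 93
Solving the system yields a = 1, b = 0, c = -6, d = -2.
So q(t) = t³ - 6t - 2.
Then q(1) = -7.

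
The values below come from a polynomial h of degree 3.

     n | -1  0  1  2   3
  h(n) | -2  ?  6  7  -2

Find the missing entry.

On equispaced nodes a degree-3 polynomial has vanishing fourth forward difference, so
  h(-1) - 4·h(0) + 6·h(1) - 4·h(2) + h(3) = 0.
Substituting the known values and solving for h(0):
  -4·h(0) = -4
  h(0) = 1.

1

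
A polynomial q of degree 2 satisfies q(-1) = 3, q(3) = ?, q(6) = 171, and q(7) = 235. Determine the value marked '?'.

39

The 3 known points determine the degree-2 polynomial uniquely.
Write q(u) = au^2 + bu + c. Substituting each data point gives a linear system:
  a - b + c = 3
  36a + 6b + c = 171
  49a + 7b + c = 235
Solving the system yields a = 5, b = -1, c = -3.
So q(u) = 5u^2 - u - 3.
Then q(3) = 39.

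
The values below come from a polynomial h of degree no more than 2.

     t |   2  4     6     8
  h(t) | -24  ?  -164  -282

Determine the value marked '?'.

-78

The 3 known points determine the degree-2 polynomial uniquely.
Write h(t) = at^2 + bt + c. Substituting each data point gives a linear system:
  4a + 2b + c = -24
  36a + 6b + c = -164
  64a + 8b + c = -282
Solving the system yields a = -4, b = -3, c = -2.
So h(t) = -4t^2 - 3t - 2.
Then h(4) = -78.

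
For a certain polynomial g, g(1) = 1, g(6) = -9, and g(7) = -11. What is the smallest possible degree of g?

Divided differences on the nodes 1, 6, 7:
  order 0: 1  -9  -11
  order 1: -2  -2
  order 2: 0
The order-1 divided differences are all -2 (nonzero) and every higher order vanishes, so the data lies on a polynomial of degree exactly 1.

1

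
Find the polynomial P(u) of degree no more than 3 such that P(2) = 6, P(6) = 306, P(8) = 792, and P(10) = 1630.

P(u) = 2u^3 - 4u^2 + 3u

Write P(u) = au^3 + bu^2 + cu + d. Substituting each data point gives a linear system:
  8a + 4b + 2c + d = 6
  216a + 36b + 6c + d = 306
  512a + 64b + 8c + d = 792
  1000a + 100b + 10c + d = 1630
Solving the system yields a = 2, b = -4, c = 3, d = 0.
So P(u) = 2u^3 - 4u^2 + 3u.
Check: P(10) = 1630. ✓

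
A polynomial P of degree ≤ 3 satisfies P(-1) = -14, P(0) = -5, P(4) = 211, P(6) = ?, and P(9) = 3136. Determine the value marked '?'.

847

The 4 known points determine the degree-3 polynomial uniquely.
Write P(n) = an^3 + bn^2 + cn + d. Substituting each data point gives a linear system:
  -a + b - c + d = -14
  d = -5
  64a + 16b + 4c + d = 211
  729a + 81b + 9c + d = 3136
Solving the system yields a = 5, b = -6, c = -2, d = -5.
So P(n) = 5n^3 - 6n^2 - 2n - 5.
Then P(6) = 847.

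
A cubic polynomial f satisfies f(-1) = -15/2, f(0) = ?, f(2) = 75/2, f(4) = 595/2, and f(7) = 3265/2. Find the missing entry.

3/2

The 4 known points determine the degree-3 polynomial uniquely.
Write f(t) = at^3 + bt^2 + ct + d. Substituting each data point gives a linear system:
  -a + b - c + d = -15/2
  8a + 4b + 2c + d = 75/2
  64a + 16b + 4c + d = 595/2
  343a + 49b + 7c + d = 3265/2
Solving the system yields a = 5, b = -2, c = 2, d = 3/2.
So f(t) = 5t^3 - 2t^2 + 2t + 3/2.
Then f(0) = 3/2.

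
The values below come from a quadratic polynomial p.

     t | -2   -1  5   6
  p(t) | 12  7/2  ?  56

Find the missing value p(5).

73/2

The 3 known points determine the degree-2 polynomial uniquely.
Write p(t) = at^2 + bt + c. Substituting each data point gives a linear system:
  4a - 2b + c = 12
  a - b + c = 7/2
  36a + 6b + c = 56
Solving the system yields a = 2, b = -5/2, c = -1.
So p(t) = 2t^2 - (5/2)t - 1.
Then p(5) = 73/2.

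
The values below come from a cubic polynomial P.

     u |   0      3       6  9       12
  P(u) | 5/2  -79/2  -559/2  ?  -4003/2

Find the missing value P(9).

The 4 known points determine the degree-3 polynomial uniquely.
Write P(u) = au^3 + bu^2 + cu + d. Substituting each data point gives a linear system:
  d = 5/2
  27a + 9b + 3c + d = -79/2
  216a + 36b + 6c + d = -559/2
  1728a + 144b + 12c + d = -4003/2
Solving the system yields a = -1, b = -2, c = 1, d = 5/2.
So P(u) = -u^3 - 2u^2 + u + 5/2.
Then P(9) = -1759/2.

-1759/2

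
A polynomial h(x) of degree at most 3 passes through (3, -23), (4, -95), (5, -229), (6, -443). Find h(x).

h(x) = -3x^3 + 5x^2 + 4x + 1

Write h(x) = ax^3 + bx^2 + cx + d. Substituting each data point gives a linear system:
  27a + 9b + 3c + d = -23
  64a + 16b + 4c + d = -95
  125a + 25b + 5c + d = -229
  216a + 36b + 6c + d = -443
Solving the system yields a = -3, b = 5, c = 4, d = 1.
So h(x) = -3x^3 + 5x^2 + 4x + 1.
Check: h(5) = -229. ✓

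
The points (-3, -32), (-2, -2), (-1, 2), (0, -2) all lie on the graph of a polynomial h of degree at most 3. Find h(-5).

Write h(n) = an^3 + bn^2 + cn + d. Substituting each data point gives a linear system:
  -27a + 9b - 3c + d = -32
  -8a + 4b - 2c + d = -2
  -a + b - c + d = 2
  d = -2
Solving the system yields a = 3, b = 5, c = -2, d = -2.
So h(n) = 3n^3 + 5n^2 - 2n - 2.
Then h(-5) = -242.

-242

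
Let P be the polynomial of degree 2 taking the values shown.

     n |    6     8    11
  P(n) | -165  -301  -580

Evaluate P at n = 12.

Write P(n) = an^2 + bn + c. Substituting each data point gives a linear system:
  36a + 6b + c = -165
  64a + 8b + c = -301
  121a + 11b + c = -580
Solving the system yields a = -5, b = 2, c = 3.
So P(n) = -5n^2 + 2n + 3.
Then P(12) = -693.

-693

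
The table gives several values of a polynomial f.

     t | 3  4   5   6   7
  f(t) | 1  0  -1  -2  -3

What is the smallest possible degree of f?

1

Forward differences of the values at t = 3, 4, 5, 6, 7:
  f  : 1  0  -1  -2  -3
  Δ  : -1  -1  -1  -1
  Δ^2: 0  0  0
  Δ^3: 0  0
  Δ^4: 0
The first differences are constant (-1) and nonzero, while all higher differences vanish, so the minimal degree is 1.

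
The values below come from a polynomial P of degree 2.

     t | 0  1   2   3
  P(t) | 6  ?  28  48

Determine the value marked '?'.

The 3 known points determine the degree-2 polynomial uniquely.
Write P(t) = at^2 + bt + c. Substituting each data point gives a linear system:
  c = 6
  4a + 2b + c = 28
  9a + 3b + c = 48
Solving the system yields a = 3, b = 5, c = 6.
So P(t) = 3t^2 + 5t + 6.
Then P(1) = 14.

14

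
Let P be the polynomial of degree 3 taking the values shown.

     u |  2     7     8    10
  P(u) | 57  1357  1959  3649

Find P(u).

Using the Lagrange interpolation formula with nodes 2, 7, 8, 10:
  L_0(u) = (u - 7)(u - 8)(u - 10) / -240
  L_1(u) = (u - 2)(u - 8)(u - 10) / 15
  L_2(u) = (u - 2)(u - 7)(u - 10) / -12
  L_3(u) = (u - 2)(u - 7)(u - 8) / 48
Then P(u) = 57·L_0(u) + 1357·L_1(u) + 1959·L_2(u) + 3649·L_3(u).
Expanding and collecting terms gives P(u) = 3u^3 + 6u^2 + 5u - 1.
Check: P(2) = 57. ✓

P(u) = 3u^3 + 6u^2 + 5u - 1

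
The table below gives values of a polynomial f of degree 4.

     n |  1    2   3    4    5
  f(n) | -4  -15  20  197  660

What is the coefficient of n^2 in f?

Write f(n) = an^4 + bn^3 + cn^2 + dn + e. Substituting each data point gives a linear system:
  a + b + c + d + e = -4
  16a + 8b + 4c + 2d + e = -15
  81a + 27b + 9c + 3d + e = 20
  256a + 64b + 16c + 4d + e = 197
  625a + 125b + 25c + 5d + e = 660
Solving the system yields a = 2, b = -4, c = -3, d = -4, e = 5.
So f(n) = 2n⁴ - 4n³ - 3n² - 4n + 5.
The coefficient of n^2 is -3.

-3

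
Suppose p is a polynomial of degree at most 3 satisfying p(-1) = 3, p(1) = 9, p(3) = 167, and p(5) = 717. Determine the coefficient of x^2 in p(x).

Write p(x) = ax^3 + bx^2 + cx + d. Substituting each data point gives a linear system:
  -a + b - c + d = 3
  a + b + c + d = 9
  27a + 9b + 3c + d = 167
  125a + 25b + 5c + d = 717
Solving the system yields a = 5, b = 4, c = -2, d = 2.
So p(x) = 5x^3 + 4x^2 - 2x + 2.
The coefficient of x^2 is 4.

4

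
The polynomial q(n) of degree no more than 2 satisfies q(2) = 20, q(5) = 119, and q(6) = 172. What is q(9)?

Write q(n) = an^2 + bn + c. Substituting each data point gives a linear system:
  4a + 2b + c = 20
  25a + 5b + c = 119
  36a + 6b + c = 172
Solving the system yields a = 5, b = -2, c = 4.
So q(n) = 5n^2 - 2n + 4.
Then q(9) = 391.

391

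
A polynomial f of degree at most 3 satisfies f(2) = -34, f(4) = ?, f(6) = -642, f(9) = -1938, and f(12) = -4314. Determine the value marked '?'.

-218

The 4 known points determine the degree-3 polynomial uniquely.
Write f(n) = an^3 + bn^2 + cn + d. Substituting each data point gives a linear system:
  8a + 4b + 2c + d = -34
  216a + 36b + 6c + d = -642
  729a + 81b + 9c + d = -1938
  1728a + 144b + 12c + d = -4314
Solving the system yields a = -2, b = -6, c = 0, d = 6.
So f(n) = -2n^3 - 6n^2 + 6.
Then f(4) = -218.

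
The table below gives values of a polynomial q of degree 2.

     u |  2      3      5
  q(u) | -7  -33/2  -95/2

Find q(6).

-69

Using the Lagrange interpolation formula with nodes 2, 3, 5:
  L_0(u) = (u - 3)(u - 5) / 3
  L_1(u) = (u - 2)(u - 5) / -2
  L_2(u) = (u - 2)(u - 3) / 6
Then q(u) = -7·L_0(u) - 33/2·L_1(u) - 95/2·L_2(u).
Expanding and collecting terms gives q(u) = -2u^2 + (1/2)u.
Evaluating at u = 6: q(6) = -69.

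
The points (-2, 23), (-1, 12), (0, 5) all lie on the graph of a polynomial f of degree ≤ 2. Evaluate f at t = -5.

80

Using the Lagrange interpolation formula with nodes -2, -1, 0:
  L_0(t) = (t + 1)t / 2
  L_1(t) = (t + 2)t / -1
  L_2(t) = (t + 2)(t + 1) / 2
Then f(t) = 23·L_0(t) + 12·L_1(t) + 5·L_2(t).
Expanding and collecting terms gives f(t) = 2t^2 - 5t + 5.
Evaluating at t = -5: f(-5) = 80.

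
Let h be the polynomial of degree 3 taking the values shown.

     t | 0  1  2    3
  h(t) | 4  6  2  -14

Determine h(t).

h(t) = -t^3 + 3t + 4

Write h(t) = at^3 + bt^2 + ct + d. Substituting each data point gives a linear system:
  d = 4
  a + b + c + d = 6
  8a + 4b + 2c + d = 2
  27a + 9b + 3c + d = -14
Solving the system yields a = -1, b = 0, c = 3, d = 4.
So h(t) = -t³ + 3t + 4.
Check: h(2) = 2. ✓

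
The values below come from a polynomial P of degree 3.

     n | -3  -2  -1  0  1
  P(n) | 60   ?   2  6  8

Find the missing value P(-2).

The 4 known points determine the degree-3 polynomial uniquely.
Write P(n) = an^3 + bn^2 + cn + d. Substituting each data point gives a linear system:
  -27a + 9b - 3c + d = 60
  -a + b - c + d = 2
  d = 6
  a + b + c + d = 8
Solving the system yields a = -3, b = -1, c = 6, d = 6.
So P(n) = -3n^3 - n^2 + 6n + 6.
Then P(-2) = 14.

14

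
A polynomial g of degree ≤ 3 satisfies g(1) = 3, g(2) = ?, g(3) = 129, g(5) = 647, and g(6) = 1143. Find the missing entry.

The 4 known points determine the degree-3 polynomial uniquely.
Write g(u) = au^3 + bu^2 + cu + d. Substituting each data point gives a linear system:
  a + b + c + d = 3
  27a + 9b + 3c + d = 129
  125a + 25b + 5c + d = 647
  216a + 36b + 6c + d = 1143
Solving the system yields a = 6, b = -5, c = 5, d = -3.
So g(u) = 6u^3 - 5u^2 + 5u - 3.
Then g(2) = 35.

35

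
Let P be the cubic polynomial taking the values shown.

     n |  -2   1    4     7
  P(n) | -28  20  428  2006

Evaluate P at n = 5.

Write P(n) = an^3 + bn^2 + cn + d. Substituting each data point gives a linear system:
  -8a + 4b - 2c + d = -28
  a + b + c + d = 20
  64a + 16b + 4c + d = 428
  343a + 49b + 7c + d = 2006
Solving the system yields a = 5, b = 5, c = 6, d = 4.
So P(n) = 5n^3 + 5n^2 + 6n + 4.
Then P(5) = 784.

784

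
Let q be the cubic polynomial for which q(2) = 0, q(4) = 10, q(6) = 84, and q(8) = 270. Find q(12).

1170

Write q(x) = ax^3 + bx^2 + cx + d. Substituting each data point gives a linear system:
  8a + 4b + 2c + d = 0
  64a + 16b + 4c + d = 10
  216a + 36b + 6c + d = 84
  512a + 64b + 8c + d = 270
Solving the system yields a = 1, b = -4, c = 1, d = 6.
So q(x) = x^3 - 4x^2 + x + 6.
Then q(12) = 1170.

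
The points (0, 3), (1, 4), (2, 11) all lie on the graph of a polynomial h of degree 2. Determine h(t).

h(t) = 3t^2 - 2t + 3

Write h(t) = at^2 + bt + c. Substituting each data point gives a linear system:
  c = 3
  a + b + c = 4
  4a + 2b + c = 11
Solving the system yields a = 3, b = -2, c = 3.
So h(t) = 3t^2 - 2t + 3.
Check: h(1) = 4. ✓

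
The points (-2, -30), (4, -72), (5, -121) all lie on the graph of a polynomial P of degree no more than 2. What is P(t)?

P(t) = -6t^2 + 5t + 4

Using the Lagrange interpolation formula with nodes -2, 4, 5:
  L_0(t) = (t - 4)(t - 5) / 42
  L_1(t) = (t + 2)(t - 5) / -6
  L_2(t) = (t + 2)(t - 4) / 7
Then P(t) = -30·L_0(t) - 72·L_1(t) - 121·L_2(t).
Expanding and collecting terms gives P(t) = -6t^2 + 5t + 4.
Check: P(4) = -72. ✓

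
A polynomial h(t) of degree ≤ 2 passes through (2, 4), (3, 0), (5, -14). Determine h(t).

h(t) = -t^2 + t + 6

Write h(t) = at^2 + bt + c. Substituting each data point gives a linear system:
  4a + 2b + c = 4
  9a + 3b + c = 0
  25a + 5b + c = -14
Solving the system yields a = -1, b = 1, c = 6.
So h(t) = -t^2 + t + 6.
Check: h(3) = 0. ✓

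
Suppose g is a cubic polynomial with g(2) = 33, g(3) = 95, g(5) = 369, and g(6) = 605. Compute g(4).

Using the Lagrange interpolation formula with nodes 2, 3, 5, 6:
  L_0(x) = (x - 3)(x - 5)(x - 6) / -12
  L_1(x) = (x - 2)(x - 5)(x - 6) / 6
  L_2(x) = (x - 2)(x - 3)(x - 6) / -6
  L_3(x) = (x - 2)(x - 3)(x - 5) / 12
Then g(x) = 33·L_0(x) + 95·L_1(x) + 369·L_2(x) + 605·L_3(x).
Expanding and collecting terms gives g(x) = 2x^3 + 5x^2 - x - 1.
Evaluating at x = 4: g(4) = 203.

203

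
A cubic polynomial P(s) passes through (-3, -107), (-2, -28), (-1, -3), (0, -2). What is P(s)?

Using the Lagrange interpolation formula with nodes -3, -2, -1, 0:
  L_0(s) = (s + 2)(s + 1)s / -6
  L_1(s) = (s + 3)(s + 1)s / 2
  L_2(s) = (s + 3)(s + 2)s / -2
  L_3(s) = (s + 3)(s + 2)(s + 1) / 6
Then P(s) = -107·L_0(s) - 28·L_1(s) - 3·L_2(s) - 2·L_3(s).
Expanding and collecting terms gives P(s) = 5s³ + 3s² - s - 2.
Check: P(0) = -2. ✓

P(s) = 5s^3 + 3s^2 - s - 2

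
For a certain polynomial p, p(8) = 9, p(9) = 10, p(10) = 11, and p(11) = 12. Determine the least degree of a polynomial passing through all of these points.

1

Divided differences on the nodes 8, 9, 10, 11:
  order 0: 9  10  11  12
  order 1: 1  1  1
  order 2: 0  0
  order 3: 0
The order-1 divided differences are all 1 (nonzero) and every higher order vanishes, so the data lies on a polynomial of degree exactly 1.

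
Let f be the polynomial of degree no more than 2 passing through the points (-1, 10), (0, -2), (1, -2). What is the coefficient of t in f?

-6

Write f(t) = at^2 + bt + c. Substituting each data point gives a linear system:
  a - b + c = 10
  c = -2
  a + b + c = -2
Solving the system yields a = 6, b = -6, c = -2.
So f(t) = 6t^2 - 6t - 2.
The coefficient of t is -6.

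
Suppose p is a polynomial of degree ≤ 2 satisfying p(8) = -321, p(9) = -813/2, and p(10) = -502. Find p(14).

Write p(t) = at^2 + bt + c. Substituting each data point gives a linear system:
  64a + 8b + c = -321
  81a + 9b + c = -813/2
  100a + 10b + c = -502
Solving the system yields a = -5, b = -1/2, c = 3.
So p(t) = -5t² - (1/2)t + 3.
Then p(14) = -984.

-984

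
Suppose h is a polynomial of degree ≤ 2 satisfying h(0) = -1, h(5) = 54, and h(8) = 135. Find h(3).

20

Using the Lagrange interpolation formula with nodes 0, 5, 8:
  L_0(x) = (x - 5)(x - 8) / 40
  L_1(x) = x(x - 8) / -15
  L_2(x) = x(x - 5) / 24
Then h(x) = -1·L_0(x) + 54·L_1(x) + 135·L_2(x).
Expanding and collecting terms gives h(x) = 2x² + x - 1.
Evaluating at x = 3: h(3) = 20.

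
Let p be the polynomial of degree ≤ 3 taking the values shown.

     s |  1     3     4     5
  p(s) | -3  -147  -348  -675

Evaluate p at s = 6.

-1158

Write p(s) = as^3 + bs^2 + cs + d. Substituting each data point gives a linear system:
  a + b + c + d = -3
  27a + 9b + 3c + d = -147
  64a + 16b + 4c + d = -348
  125a + 25b + 5c + d = -675
Solving the system yields a = -5, b = -3, c = 5, d = 0.
So p(s) = -5s^3 - 3s^2 + 5s.
Then p(6) = -1158.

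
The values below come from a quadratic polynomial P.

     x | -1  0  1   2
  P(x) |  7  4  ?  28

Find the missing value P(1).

The 3 known points determine the degree-2 polynomial uniquely.
Write P(x) = ax^2 + bx + c. Substituting each data point gives a linear system:
  a - b + c = 7
  c = 4
  4a + 2b + c = 28
Solving the system yields a = 5, b = 2, c = 4.
So P(x) = 5x² + 2x + 4.
Then P(1) = 11.

11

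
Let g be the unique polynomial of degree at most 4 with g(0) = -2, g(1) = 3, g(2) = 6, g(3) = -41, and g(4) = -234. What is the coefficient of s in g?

2

Write g(s) = as^4 + bs^3 + cs^2 + ds + e. Substituting each data point gives a linear system:
  e = -2
  a + b + c + d + e = 3
  16a + 8b + 4c + 2d + e = 6
  81a + 27b + 9c + 3d + e = -41
  256a + 64b + 16c + 4d + e = -234
Solving the system yields a = -2, b = 4, c = 1, d = 2, e = -2.
So g(s) = -2s^4 + 4s^3 + s^2 + 2s - 2.
The coefficient of s is 2.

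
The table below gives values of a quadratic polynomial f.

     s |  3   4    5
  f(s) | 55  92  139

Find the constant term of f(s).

4

Write f(s) = as^2 + bs + c. Substituting each data point gives a linear system:
  9a + 3b + c = 55
  16a + 4b + c = 92
  25a + 5b + c = 139
Solving the system yields a = 5, b = 2, c = 4.
So f(s) = 5s^2 + 2s + 4.
The constant term is 4.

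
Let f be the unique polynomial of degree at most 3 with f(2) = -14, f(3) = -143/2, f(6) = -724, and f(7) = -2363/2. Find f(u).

Using the Lagrange interpolation formula with nodes 2, 3, 6, 7:
  L_0(u) = (u - 3)(u - 6)(u - 7) / -20
  L_1(u) = (u - 2)(u - 6)(u - 7) / 12
  L_2(u) = (u - 2)(u - 3)(u - 7) / -12
  L_3(u) = (u - 2)(u - 3)(u - 6) / 20
Then f(u) = -14·L_0(u) - 143/2·L_1(u) - 724·L_2(u) - 2363/2·L_3(u).
Expanding and collecting terms gives f(u) = -4u^3 + 4u^2 - (3/2)u + 5.
Check: f(2) = -14. ✓

f(u) = -4u^3 + 4u^2 - (3/2)u + 5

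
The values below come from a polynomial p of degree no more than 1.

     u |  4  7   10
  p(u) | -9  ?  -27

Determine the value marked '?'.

The 2 known points determine the degree-1 polynomial uniquely.
Write p(u) = au + b. Substituting each data point gives a linear system:
  4a + b = -9
  10a + b = -27
Solving the system yields a = -3, b = 3.
So p(u) = -3u + 3.
Then p(7) = -18.

-18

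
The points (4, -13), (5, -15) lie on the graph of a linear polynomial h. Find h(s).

Using the Lagrange interpolation formula with nodes 4, 5:
  L_0(s) = (s - 5) / -1
  L_1(s) = (s - 4) / 1
Then h(s) = -13·L_0(s) - 15·L_1(s).
Expanding and collecting terms gives h(s) = -2s - 5.
Check: h(5) = -15. ✓

h(s) = -2s - 5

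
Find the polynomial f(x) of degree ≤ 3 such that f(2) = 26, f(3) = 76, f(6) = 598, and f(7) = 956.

Write f(x) = ax^3 + bx^2 + cx + d. Substituting each data point gives a linear system:
  8a + 4b + 2c + d = 26
  27a + 9b + 3c + d = 76
  216a + 36b + 6c + d = 598
  343a + 49b + 7c + d = 956
Solving the system yields a = 3, b = -2, c = 3, d = 4.
So f(x) = 3x³ - 2x² + 3x + 4.
Check: f(3) = 76. ✓

f(x) = 3x^3 - 2x^2 + 3x + 4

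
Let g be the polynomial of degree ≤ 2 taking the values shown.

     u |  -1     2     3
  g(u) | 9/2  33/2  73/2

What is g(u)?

g(u) = 4u^2 + 1/2

Write g(u) = au^2 + bu + c. Substituting each data point gives a linear system:
  a - b + c = 9/2
  4a + 2b + c = 33/2
  9a + 3b + c = 73/2
Solving the system yields a = 4, b = 0, c = 1/2.
So g(u) = 4u² + 1/2.
Check: g(-1) = 9/2. ✓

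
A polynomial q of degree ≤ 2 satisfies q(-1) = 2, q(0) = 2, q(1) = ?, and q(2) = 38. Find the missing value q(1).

The 3 known points determine the degree-2 polynomial uniquely.
Write q(u) = au^2 + bu + c. Substituting each data point gives a linear system:
  a - b + c = 2
  c = 2
  4a + 2b + c = 38
Solving the system yields a = 6, b = 6, c = 2.
So q(u) = 6u^2 + 6u + 2.
Then q(1) = 14.

14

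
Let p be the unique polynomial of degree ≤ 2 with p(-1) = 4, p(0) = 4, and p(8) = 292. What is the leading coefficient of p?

Write p(n) = an^2 + bn + c. Substituting each data point gives a linear system:
  a - b + c = 4
  c = 4
  64a + 8b + c = 292
Solving the system yields a = 4, b = 4, c = 4.
So p(n) = 4n² + 4n + 4.
The leading coefficient is 4.

4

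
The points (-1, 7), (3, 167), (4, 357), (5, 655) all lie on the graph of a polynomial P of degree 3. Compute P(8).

2437

Write P(n) = an^3 + bn^2 + cn + d. Substituting each data point gives a linear system:
  -a + b - c + d = 7
  27a + 9b + 3c + d = 167
  64a + 16b + 4c + d = 357
  125a + 25b + 5c + d = 655
Solving the system yields a = 4, b = 6, c = 0, d = 5.
So P(n) = 4n^3 + 6n^2 + 5.
Then P(8) = 2437.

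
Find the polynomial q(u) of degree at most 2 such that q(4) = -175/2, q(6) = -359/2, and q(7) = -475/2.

q(u) = -4u^2 - 6u + 1/2

Using the Lagrange interpolation formula with nodes 4, 6, 7:
  L_0(u) = (u - 6)(u - 7) / 6
  L_1(u) = (u - 4)(u - 7) / -2
  L_2(u) = (u - 4)(u - 6) / 3
Then q(u) = -175/2·L_0(u) - 359/2·L_1(u) - 475/2·L_2(u).
Expanding and collecting terms gives q(u) = -4u^2 - 6u + 1/2.
Check: q(6) = -359/2. ✓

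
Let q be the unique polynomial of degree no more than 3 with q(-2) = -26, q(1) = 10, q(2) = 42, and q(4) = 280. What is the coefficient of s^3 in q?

4

Write q(s) = as^3 + bs^2 + cs + d. Substituting each data point gives a linear system:
  -8a + 4b - 2c + d = -26
  a + b + c + d = 10
  8a + 4b + 2c + d = 42
  64a + 16b + 4c + d = 280
Solving the system yields a = 4, b = 1, c = 1, d = 4.
So q(s) = 4s³ + s² + s + 4.
The leading coefficient is 4.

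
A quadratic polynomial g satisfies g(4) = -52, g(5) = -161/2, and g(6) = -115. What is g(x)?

g(x) = -3x^2 - (3/2)x + 2

Write g(x) = ax^2 + bx + c. Substituting each data point gives a linear system:
  16a + 4b + c = -52
  25a + 5b + c = -161/2
  36a + 6b + c = -115
Solving the system yields a = -3, b = -3/2, c = 2.
So g(x) = -3x^2 - (3/2)x + 2.
Check: g(5) = -161/2. ✓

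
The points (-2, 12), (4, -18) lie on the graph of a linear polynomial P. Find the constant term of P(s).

Write P(s) = as + b. Substituting each data point gives a linear system:
  -2a + b = 12
  4a + b = -18
Solving the system yields a = -5, b = 2.
So P(s) = -5s + 2.
The constant term is 2.

2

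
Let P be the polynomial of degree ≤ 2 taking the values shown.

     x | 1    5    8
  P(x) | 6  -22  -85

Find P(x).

Write P(x) = ax^2 + bx + c. Substituting each data point gives a linear system:
  a + b + c = 6
  25a + 5b + c = -22
  64a + 8b + c = -85
Solving the system yields a = -2, b = 5, c = 3.
So P(x) = -2x^2 + 5x + 3.
Check: P(1) = 6. ✓

P(x) = -2x^2 + 5x + 3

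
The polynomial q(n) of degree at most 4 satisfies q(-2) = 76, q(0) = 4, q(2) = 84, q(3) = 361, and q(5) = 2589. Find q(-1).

Write q(n) = an^4 + bn^3 + cn^2 + dn + e. Substituting each data point gives a linear system:
  16a - 8b + 4c - 2d + e = 76
  e = 4
  16a + 8b + 4c + 2d + e = 84
  81a + 27b + 9c + 3d + e = 361
  625a + 125b + 25c + 5d + e = 2589
Solving the system yields a = 4, b = 0, c = 3, d = 2, e = 4.
So q(n) = 4n^4 + 3n^2 + 2n + 4.
Then q(-1) = 9.

9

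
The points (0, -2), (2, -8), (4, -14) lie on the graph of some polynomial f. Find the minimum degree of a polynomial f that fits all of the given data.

1

Forward differences of the values at t = 0, 2, 4:
  f  : -2  -8  -14
  Δ  : -6  -6
  Δ^2: 0
The first differences are constant (-6) and nonzero, while all higher differences vanish, so the minimal degree is 1.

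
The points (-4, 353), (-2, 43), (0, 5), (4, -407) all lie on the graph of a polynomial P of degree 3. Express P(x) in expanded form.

Write P(x) = ax^3 + bx^2 + cx + d. Substituting each data point gives a linear system:
  -64a + 16b - 4c + d = 353
  -8a + 4b - 2c + d = 43
  d = 5
  64a + 16b + 4c + d = -407
Solving the system yields a = -6, b = -2, c = 1, d = 5.
So P(x) = -6x^3 - 2x^2 + x + 5.
Check: P(-4) = 353. ✓

P(x) = -6x^3 - 2x^2 + x + 5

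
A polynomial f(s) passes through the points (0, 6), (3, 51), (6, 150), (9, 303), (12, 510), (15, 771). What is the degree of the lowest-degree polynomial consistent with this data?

2

Forward differences of the values at s = 0, 3, 6, 9, 12, 15:
  f  : 6  51  150  303  510  771
  Δ  : 45  99  153  207  261
  Δ^2: 54  54  54  54
  Δ^3: 0  0  0
  Δ^4: 0  0
  Δ^5: 0
The second differences are constant (54) and nonzero, while all higher differences vanish, so the minimal degree is 2.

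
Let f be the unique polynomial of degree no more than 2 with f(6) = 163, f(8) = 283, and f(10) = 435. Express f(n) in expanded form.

f(n) = 4n^2 + 4n - 5

Write f(n) = an^2 + bn + c. Substituting each data point gives a linear system:
  36a + 6b + c = 163
  64a + 8b + c = 283
  100a + 10b + c = 435
Solving the system yields a = 4, b = 4, c = -5.
So f(n) = 4n^2 + 4n - 5.
Check: f(6) = 163. ✓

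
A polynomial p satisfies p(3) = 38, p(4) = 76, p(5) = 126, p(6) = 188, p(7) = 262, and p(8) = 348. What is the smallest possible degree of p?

Forward differences of the values at x = 3, 4, 5, 6, 7, 8:
  p  : 38  76  126  188  262  348
  Δ  : 38  50  62  74  86
  Δ^2: 12  12  12  12
  Δ^3: 0  0  0
  Δ^4: 0  0
  Δ^5: 0
The second differences are constant (12) and nonzero, while all higher differences vanish, so the minimal degree is 2.

2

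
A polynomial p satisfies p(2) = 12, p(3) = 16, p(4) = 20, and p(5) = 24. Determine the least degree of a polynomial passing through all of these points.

1

Forward differences of the values at t = 2, 3, 4, 5:
  p  : 12  16  20  24
  Δ  : 4  4  4
  Δ^2: 0  0
  Δ^3: 0
The first differences are constant (4) and nonzero, while all higher differences vanish, so the minimal degree is 1.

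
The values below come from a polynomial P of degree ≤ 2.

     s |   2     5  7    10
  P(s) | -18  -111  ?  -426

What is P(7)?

-213

The 3 known points determine the degree-2 polynomial uniquely.
Write P(s) = as^2 + bs + c. Substituting each data point gives a linear system:
  4a + 2b + c = -18
  25a + 5b + c = -111
  100a + 10b + c = -426
Solving the system yields a = -4, b = -3, c = 4.
So P(s) = -4s² - 3s + 4.
Then P(7) = -213.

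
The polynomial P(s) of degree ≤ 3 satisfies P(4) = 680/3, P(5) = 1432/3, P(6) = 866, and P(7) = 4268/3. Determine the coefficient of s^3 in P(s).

Write P(s) = as^3 + bs^2 + cs + d. Substituting each data point gives a linear system:
  64a + 16b + 4c + d = 680/3
  125a + 25b + 5c + d = 1432/3
  216a + 36b + 6c + d = 866
  343a + 49b + 7c + d = 4268/3
Solving the system yields a = 5, b = -6, c = -1/3, d = 4.
So P(s) = 5s^3 - 6s^2 - (1/3)s + 4.
The leading coefficient is 5.

5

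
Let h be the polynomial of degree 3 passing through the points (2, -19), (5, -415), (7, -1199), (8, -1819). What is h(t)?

Write h(t) = at^3 + bt^2 + ct + d. Substituting each data point gives a linear system:
  8a + 4b + 2c + d = -19
  125a + 25b + 5c + d = -415
  343a + 49b + 7c + d = -1199
  512a + 64b + 8c + d = -1819
Solving the system yields a = -4, b = 4, c = -4, d = 5.
So h(t) = -4t^3 + 4t^2 - 4t + 5.
Check: h(2) = -19. ✓

h(t) = -4t^3 + 4t^2 - 4t + 5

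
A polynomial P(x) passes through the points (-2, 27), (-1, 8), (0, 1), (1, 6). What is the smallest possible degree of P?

Forward differences of the values at x = -2, -1, 0, 1:
  P  : 27  8  1  6
  Δ  : -19  -7  5
  Δ^2: 12  12
  Δ^3: 0
The second differences are constant (12) and nonzero, while all higher differences vanish, so the minimal degree is 2.

2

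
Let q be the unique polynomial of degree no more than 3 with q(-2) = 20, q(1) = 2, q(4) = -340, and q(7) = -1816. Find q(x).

Write q(x) = ax^3 + bx^2 + cx + d. Substituting each data point gives a linear system:
  -8a + 4b - 2c + d = 20
  a + b + c + d = 2
  64a + 16b + 4c + d = -340
  343a + 49b + 7c + d = -1816
Solving the system yields a = -5, b = -3, c = 6, d = 4.
So q(x) = -5x^3 - 3x^2 + 6x + 4.
Check: q(4) = -340. ✓

q(x) = -5x^3 - 3x^2 + 6x + 4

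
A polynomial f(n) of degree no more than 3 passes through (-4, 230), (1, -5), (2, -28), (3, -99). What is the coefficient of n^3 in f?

-4

Write f(n) = an^3 + bn^2 + cn + d. Substituting each data point gives a linear system:
  -64a + 16b - 4c + d = 230
  a + b + c + d = -5
  8a + 4b + 2c + d = -28
  27a + 9b + 3c + d = -99
Solving the system yields a = -4, b = 0, c = 5, d = -6.
So f(n) = -4n³ + 5n - 6.
The leading coefficient is -4.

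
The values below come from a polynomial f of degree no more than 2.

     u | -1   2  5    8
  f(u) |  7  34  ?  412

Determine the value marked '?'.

On equispaced nodes a degree-2 polynomial has vanishing third forward difference, so
  - f(-1) + 3·f(2) - 3·f(5) + f(8) = 0.
Substituting the known values and solving for f(5):
  -3·f(5) = -507
  f(5) = 169.

169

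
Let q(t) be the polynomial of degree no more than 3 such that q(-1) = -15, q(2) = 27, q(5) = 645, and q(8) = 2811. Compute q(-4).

-453

Write q(t) = at^3 + bt^2 + ct + d. Substituting each data point gives a linear system:
  -a + b - c + d = -15
  8a + 4b + 2c + d = 27
  125a + 25b + 5c + d = 645
  512a + 64b + 8c + d = 2811
Solving the system yields a = 6, b = -4, c = 0, d = -5.
So q(t) = 6t^3 - 4t^2 - 5.
Then q(-4) = -453.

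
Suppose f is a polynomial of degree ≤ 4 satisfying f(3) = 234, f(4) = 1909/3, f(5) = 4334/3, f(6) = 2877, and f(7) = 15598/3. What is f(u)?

Using the Lagrange interpolation formula with nodes 3, 4, 5, 6, 7:
  L_0(u) = (u - 4)(u - 5)(u - 6)(u - 7) / 24
  L_1(u) = (u - 3)(u - 5)(u - 6)(u - 7) / -6
  L_2(u) = (u - 3)(u - 4)(u - 6)(u - 7) / 4
  L_3(u) = (u - 3)(u - 4)(u - 5)(u - 7) / -6
  L_4(u) = (u - 3)(u - 4)(u - 5)(u - 6) / 24
Then f(u) = 234·L_0(u) + 1909/3·L_1(u) + 4334/3·L_2(u) + 2877·L_3(u) + 15598/3·L_4(u).
Expanding and collecting terms gives f(u) = 2u^4 + (1/3)u^3 + 5u^2 + 5u + 3.
Check: f(6) = 2877. ✓

f(u) = 2u^4 + (1/3)u^3 + 5u^2 + 5u + 3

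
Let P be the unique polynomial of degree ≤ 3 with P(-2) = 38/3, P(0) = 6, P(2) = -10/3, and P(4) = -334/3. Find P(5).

Using the Lagrange interpolation formula with nodes -2, 0, 2, 4:
  L_0(x) = x(x - 2)(x - 4) / -48
  L_1(x) = (x + 2)(x - 2)(x - 4) / 16
  L_2(x) = (x + 2)x(x - 4) / -16
  L_3(x) = (x + 2)x(x - 2) / 48
Then P(x) = 38/3·L_0(x) + 6·L_1(x) - 10/3·L_2(x) - 334/3·L_3(x).
Expanding and collecting terms gives P(x) = -2x^3 - (1/3)x^2 + 4x + 6.
Evaluating at x = 5: P(5) = -697/3.

-697/3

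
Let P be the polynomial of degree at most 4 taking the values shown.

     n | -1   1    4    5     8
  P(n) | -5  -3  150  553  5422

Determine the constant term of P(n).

-2

Write P(n) = an^4 + bn^3 + cn^2 + dn + e. Substituting each data point gives a linear system:
  a - b + c - d + e = -5
  a + b + c + d + e = -3
  256a + 64b + 16c + 4d + e = 150
  625a + 125b + 25c + 5d + e = 553
  4096a + 512b + 64c + 8d + e = 5422
Solving the system yields a = 2, b = -5, c = -4, d = 6, e = -2.
So P(n) = 2n⁴ - 5n³ - 4n² + 6n - 2.
The constant term is -2.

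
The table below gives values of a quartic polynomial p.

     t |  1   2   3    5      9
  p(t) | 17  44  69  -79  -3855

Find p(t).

p(t) = -t^4 + 3t^3 + 6t^2 + 3t + 6

Using the Lagrange interpolation formula with nodes 1, 2, 3, 5, 9:
  L_0(t) = (t - 2)(t - 3)(t - 5)(t - 9) / 64
  L_1(t) = (t - 1)(t - 3)(t - 5)(t - 9) / -21
  L_2(t) = (t - 1)(t - 2)(t - 5)(t - 9) / 24
  L_3(t) = (t - 1)(t - 2)(t - 3)(t - 9) / -96
  L_4(t) = (t - 1)(t - 2)(t - 3)(t - 5) / 1344
Then p(t) = 17·L_0(t) + 44·L_1(t) + 69·L_2(t) - 79·L_3(t) - 3855·L_4(t).
Expanding and collecting terms gives p(t) = -t⁴ + 3t³ + 6t² + 3t + 6.
Check: p(5) = -79. ✓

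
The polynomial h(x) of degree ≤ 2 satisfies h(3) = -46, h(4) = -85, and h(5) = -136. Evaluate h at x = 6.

-199

Write h(x) = ax^2 + bx + c. Substituting each data point gives a linear system:
  9a + 3b + c = -46
  16a + 4b + c = -85
  25a + 5b + c = -136
Solving the system yields a = -6, b = 3, c = -1.
So h(x) = -6x^2 + 3x - 1.
Then h(6) = -199.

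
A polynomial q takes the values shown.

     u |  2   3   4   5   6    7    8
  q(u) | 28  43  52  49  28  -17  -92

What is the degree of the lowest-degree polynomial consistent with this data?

Forward differences of the values at u = 2, 3, 4, 5, 6, 7, 8:
  q  : 28  43  52  49  28  -17  -92
  Δ  : 15  9  -3  -21  -45  -75
  Δ^2: -6  -12  -18  -24  -30
  Δ^3: -6  -6  -6  -6
  Δ^4: 0  0  0
  Δ^5: 0  0
  Δ^6: 0
The third differences are constant (-6) and nonzero, while all higher differences vanish, so the minimal degree is 3.

3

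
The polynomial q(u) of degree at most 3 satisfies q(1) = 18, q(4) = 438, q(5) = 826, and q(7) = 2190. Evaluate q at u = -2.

Using the Lagrange interpolation formula with nodes 1, 4, 5, 7:
  L_0(u) = (u - 4)(u - 5)(u - 7) / -72
  L_1(u) = (u - 1)(u - 5)(u - 7) / 9
  L_2(u) = (u - 1)(u - 4)(u - 7) / -8
  L_3(u) = (u - 1)(u - 4)(u - 5) / 36
Then q(u) = 18·L_0(u) + 438·L_1(u) + 826·L_2(u) + 2190·L_3(u).
Expanding and collecting terms gives q(u) = 6u^3 + 2u^2 + 4u + 6.
Evaluating at u = -2: q(-2) = -42.

-42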